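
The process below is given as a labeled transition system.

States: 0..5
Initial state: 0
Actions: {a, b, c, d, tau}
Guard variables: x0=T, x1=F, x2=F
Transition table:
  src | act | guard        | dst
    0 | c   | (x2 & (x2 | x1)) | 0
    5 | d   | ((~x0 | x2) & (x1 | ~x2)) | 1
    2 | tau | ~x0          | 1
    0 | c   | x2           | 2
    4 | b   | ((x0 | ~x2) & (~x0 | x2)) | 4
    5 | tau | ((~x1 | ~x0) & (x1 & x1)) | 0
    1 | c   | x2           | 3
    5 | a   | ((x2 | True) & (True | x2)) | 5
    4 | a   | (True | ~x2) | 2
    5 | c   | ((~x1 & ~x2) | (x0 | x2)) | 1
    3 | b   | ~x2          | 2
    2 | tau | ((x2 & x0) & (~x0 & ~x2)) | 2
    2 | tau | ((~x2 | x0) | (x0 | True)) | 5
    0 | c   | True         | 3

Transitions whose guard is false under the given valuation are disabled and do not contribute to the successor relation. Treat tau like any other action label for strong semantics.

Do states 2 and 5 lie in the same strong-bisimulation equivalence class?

Refine partition for ~:
  π0 = {{0,1,2,3,4,5}}
  π1 = {{0},{1},{2},{3},{4},{5}}
stable after 2 split(s): 6 block(s)
class of 2: {2}; class of 5: {5}

Answer: NOT BISIMILAR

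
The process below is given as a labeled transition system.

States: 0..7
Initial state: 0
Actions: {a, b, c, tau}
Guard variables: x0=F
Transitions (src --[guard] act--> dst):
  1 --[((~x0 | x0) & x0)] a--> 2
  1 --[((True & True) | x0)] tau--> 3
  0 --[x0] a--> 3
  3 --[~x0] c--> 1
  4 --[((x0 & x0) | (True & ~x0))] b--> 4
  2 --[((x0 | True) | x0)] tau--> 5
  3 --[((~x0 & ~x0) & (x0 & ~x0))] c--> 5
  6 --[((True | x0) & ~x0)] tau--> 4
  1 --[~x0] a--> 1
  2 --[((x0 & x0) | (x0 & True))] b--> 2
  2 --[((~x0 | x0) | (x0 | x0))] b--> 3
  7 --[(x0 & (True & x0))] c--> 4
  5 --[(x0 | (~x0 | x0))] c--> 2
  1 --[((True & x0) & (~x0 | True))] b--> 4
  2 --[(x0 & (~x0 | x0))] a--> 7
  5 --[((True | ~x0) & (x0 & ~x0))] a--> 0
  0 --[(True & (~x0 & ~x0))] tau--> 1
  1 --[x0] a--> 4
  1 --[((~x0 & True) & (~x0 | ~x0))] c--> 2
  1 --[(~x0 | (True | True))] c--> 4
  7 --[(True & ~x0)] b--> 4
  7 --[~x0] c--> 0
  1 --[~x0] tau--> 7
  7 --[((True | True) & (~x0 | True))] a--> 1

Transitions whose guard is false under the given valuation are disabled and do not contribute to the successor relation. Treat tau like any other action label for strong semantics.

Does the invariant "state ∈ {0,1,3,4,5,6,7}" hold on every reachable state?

Inv-set: {0,1,3,4,5,6,7}
Reachable = {0,1,2,3,4,5,7}
  0: ok
  1: ok
  2: VIOLATES
  3: ok
  4: ok
  5: ok
  7: ok
counterexample path to 2: tau·c

Answer: INVARIANT VIOLATED at state 2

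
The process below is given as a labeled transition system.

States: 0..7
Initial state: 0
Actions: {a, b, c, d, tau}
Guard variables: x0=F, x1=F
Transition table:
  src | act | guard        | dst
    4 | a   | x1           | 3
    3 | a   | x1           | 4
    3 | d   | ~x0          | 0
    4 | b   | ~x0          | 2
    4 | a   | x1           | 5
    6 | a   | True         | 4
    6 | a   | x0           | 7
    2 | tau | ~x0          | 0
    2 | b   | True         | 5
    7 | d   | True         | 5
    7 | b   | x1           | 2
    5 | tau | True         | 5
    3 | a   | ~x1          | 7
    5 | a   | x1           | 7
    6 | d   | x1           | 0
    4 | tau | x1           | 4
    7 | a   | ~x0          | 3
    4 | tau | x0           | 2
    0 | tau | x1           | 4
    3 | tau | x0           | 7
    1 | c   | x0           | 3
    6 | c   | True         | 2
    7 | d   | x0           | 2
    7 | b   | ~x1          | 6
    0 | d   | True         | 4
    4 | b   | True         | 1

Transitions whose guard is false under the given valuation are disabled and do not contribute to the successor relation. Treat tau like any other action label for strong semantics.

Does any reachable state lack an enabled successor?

Answer: DEADLOCK at state 1

Trace:
Reach set: {0,1,2,4,5}
  0: d→4  [1 out]
  1: ∅  [STUCK]
  2: b→5  tau→0  [2 out]
  4: b→1  b→2  [2 out]
  5: tau→5  [1 out]
trace reaching 1: d·b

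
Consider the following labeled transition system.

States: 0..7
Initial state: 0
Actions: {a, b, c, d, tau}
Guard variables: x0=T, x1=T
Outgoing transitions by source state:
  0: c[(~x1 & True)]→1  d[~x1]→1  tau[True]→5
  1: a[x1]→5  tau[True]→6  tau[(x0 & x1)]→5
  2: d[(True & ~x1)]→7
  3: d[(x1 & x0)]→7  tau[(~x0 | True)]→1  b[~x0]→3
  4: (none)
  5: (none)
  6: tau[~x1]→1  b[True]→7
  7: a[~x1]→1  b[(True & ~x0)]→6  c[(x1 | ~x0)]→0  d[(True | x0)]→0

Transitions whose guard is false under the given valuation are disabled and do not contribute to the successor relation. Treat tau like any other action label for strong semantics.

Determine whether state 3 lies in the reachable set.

Answer: UNREACHABLE

Analysis:
9 transition(s) survive guard evaluation.
depth 0: {0}
depth 1: {5}  total {0,5}
R = {0,5}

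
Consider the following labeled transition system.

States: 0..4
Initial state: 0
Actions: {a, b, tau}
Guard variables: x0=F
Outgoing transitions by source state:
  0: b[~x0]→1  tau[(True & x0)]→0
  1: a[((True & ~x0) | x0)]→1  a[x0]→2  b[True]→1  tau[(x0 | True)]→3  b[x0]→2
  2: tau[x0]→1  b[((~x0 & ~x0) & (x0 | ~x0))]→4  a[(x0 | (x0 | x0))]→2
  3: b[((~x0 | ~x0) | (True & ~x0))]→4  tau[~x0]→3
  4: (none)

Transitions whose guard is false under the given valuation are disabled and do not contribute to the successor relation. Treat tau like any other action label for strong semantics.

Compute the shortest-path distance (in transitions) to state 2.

Answer: UNREACHABLE

Trace:
Layered search for 2:
  Layer 0: {0}
  Layer 1: {1}
  Layer 2: {3}
  Layer 3: {4}
2 never appears.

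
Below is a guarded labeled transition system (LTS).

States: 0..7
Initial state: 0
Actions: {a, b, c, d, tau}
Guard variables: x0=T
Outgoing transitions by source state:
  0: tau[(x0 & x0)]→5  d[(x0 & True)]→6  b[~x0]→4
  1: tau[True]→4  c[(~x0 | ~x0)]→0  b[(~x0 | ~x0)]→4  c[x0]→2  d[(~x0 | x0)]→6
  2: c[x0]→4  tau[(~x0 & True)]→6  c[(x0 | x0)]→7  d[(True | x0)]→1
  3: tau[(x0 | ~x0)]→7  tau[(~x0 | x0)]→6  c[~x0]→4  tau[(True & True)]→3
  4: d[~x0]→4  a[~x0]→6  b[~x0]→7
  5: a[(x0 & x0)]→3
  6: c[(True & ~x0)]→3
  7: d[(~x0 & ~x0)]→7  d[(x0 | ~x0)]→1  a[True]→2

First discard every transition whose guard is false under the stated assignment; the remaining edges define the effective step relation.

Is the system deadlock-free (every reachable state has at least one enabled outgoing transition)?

Answer: DEADLOCK at state 4

Working:
R = {0,1,2,3,4,5,6,7}
  0: d→6  tau→5  [2 exit(s)]
  1: c→2  d→6  tau→4  [3 exit(s)]
  2: c→4  c→7  d→1  [3 exit(s)]
  3: tau→3  tau→6  tau→7  [3 exit(s)]
  4: ∅  [deadlock]
  5: a→3  [1 exit(s)]
  6: ∅  [deadlock]
  7: a→2  d→1  [2 exit(s)]
witness 4: tau·a·tau·d·tau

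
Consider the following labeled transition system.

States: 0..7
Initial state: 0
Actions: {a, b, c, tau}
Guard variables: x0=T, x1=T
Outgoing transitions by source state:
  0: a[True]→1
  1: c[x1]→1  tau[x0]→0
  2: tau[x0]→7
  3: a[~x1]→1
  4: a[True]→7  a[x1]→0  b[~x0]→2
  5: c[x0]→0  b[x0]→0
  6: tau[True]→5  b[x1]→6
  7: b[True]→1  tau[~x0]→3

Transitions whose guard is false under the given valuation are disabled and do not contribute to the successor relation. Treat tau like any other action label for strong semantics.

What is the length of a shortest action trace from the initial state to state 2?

BFS to 2:
  Layer 0: {0}
  Layer 1: {1}
2 never appears.

Answer: UNREACHABLE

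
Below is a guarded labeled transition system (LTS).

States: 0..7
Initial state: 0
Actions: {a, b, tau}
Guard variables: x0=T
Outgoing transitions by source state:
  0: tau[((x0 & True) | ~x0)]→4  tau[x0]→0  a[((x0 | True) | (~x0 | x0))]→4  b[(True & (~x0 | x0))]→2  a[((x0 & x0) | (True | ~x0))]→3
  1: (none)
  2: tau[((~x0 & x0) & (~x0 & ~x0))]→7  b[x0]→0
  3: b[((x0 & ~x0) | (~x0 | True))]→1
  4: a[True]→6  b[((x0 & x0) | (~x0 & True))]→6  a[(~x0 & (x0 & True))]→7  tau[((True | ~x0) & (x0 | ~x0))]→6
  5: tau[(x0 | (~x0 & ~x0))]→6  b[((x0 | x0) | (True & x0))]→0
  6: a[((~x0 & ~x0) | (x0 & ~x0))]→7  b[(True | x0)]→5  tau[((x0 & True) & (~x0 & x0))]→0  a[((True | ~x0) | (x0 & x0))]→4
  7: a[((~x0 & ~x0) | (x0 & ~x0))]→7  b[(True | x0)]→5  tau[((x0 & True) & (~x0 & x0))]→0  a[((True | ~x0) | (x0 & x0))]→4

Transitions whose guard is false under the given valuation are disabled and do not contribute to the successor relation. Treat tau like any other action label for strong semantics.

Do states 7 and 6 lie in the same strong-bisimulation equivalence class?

Answer: BISIMILAR

Analysis:
Compute ~ classes (split until stable):
  round 0: {{0,1,2,3,4,5,6,7}}
  round 1: {{0,4},{1},{2,3},{5},{6,7}}
  round 2: {{0},{1},{2},{3},{4},{5},{6,7}}
stable after 3 split(s): 7 block(s)
[7]={6,7}  [6]={6,7}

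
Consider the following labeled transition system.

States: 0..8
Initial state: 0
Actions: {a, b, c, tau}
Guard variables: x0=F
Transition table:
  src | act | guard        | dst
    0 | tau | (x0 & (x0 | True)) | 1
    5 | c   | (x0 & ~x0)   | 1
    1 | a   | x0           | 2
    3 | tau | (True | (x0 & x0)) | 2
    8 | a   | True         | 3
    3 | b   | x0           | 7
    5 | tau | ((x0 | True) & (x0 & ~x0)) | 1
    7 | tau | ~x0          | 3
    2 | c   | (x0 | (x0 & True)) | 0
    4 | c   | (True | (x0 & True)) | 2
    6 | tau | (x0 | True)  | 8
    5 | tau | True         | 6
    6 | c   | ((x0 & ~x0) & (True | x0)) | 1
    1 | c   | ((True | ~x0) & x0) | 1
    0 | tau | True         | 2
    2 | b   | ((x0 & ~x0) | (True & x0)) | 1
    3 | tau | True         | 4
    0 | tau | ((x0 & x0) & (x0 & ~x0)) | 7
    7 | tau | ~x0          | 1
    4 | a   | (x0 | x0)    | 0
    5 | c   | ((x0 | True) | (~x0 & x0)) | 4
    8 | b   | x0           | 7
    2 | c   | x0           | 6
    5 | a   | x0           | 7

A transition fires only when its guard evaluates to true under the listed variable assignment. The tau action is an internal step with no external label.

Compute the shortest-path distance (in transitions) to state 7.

Layered search for 7:
  L0 = {0}
  L1 = {2}
7 never appears.

Answer: UNREACHABLE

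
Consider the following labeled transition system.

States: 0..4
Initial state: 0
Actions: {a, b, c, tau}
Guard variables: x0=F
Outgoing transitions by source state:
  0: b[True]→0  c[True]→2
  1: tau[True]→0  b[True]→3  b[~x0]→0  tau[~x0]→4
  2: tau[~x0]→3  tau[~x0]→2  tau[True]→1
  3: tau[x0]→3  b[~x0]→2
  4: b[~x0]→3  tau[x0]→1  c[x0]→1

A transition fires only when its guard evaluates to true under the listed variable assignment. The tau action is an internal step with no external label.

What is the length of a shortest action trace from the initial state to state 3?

Layered search for 3:
  depth 0: {0}
  depth 1: {2}
  depth 2: {1,3}
depth(3)=2, e.g. c·tau

Answer: 2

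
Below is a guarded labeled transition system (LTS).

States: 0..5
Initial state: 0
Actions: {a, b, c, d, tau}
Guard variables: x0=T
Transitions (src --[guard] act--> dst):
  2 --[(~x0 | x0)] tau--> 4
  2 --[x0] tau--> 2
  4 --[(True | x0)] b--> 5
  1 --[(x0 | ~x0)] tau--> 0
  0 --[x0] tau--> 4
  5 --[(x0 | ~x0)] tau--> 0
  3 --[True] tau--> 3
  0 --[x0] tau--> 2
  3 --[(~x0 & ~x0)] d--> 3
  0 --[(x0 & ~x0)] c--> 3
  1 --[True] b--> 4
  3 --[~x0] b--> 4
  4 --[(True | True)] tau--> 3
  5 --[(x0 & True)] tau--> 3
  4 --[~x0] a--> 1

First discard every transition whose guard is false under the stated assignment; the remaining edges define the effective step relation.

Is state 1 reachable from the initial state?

Answer: UNREACHABLE

Analysis:
11 transition(s) survive guard evaluation.
depth 0: {0}
depth 1: {2,4}  now seen {0,2,4}
depth 2: {3,5}  now seen {0,2,3,4,5}
R = {0,2,3,4,5}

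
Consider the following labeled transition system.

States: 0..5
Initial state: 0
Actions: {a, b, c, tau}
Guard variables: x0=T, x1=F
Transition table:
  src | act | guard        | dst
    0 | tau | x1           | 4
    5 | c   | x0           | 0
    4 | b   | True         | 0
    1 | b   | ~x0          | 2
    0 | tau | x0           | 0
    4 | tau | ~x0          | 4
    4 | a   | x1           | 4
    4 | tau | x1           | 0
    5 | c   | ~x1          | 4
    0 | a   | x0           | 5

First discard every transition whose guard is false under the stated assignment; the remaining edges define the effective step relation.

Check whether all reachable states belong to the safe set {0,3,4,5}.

Safe = {0,3,4,5}
Reach set: {0,4,5}
  0: ✓
  4: ✓
  5: ✓

Answer: INVARIANT HOLDS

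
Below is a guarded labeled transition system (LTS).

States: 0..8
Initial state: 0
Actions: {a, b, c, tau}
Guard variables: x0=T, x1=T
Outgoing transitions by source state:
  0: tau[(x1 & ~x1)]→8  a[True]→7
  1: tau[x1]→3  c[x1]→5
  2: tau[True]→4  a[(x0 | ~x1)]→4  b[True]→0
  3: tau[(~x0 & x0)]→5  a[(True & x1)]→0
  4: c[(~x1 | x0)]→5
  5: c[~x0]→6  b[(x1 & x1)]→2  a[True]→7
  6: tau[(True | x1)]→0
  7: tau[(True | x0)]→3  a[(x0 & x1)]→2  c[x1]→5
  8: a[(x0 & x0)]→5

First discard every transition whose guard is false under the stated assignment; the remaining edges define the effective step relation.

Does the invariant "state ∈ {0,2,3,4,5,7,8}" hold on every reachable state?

Inv-set: {0,2,3,4,5,7,8}
Reachable = {0,2,3,4,5,7}
  0: safe
  2: safe
  3: safe
  4: safe
  5: safe
  7: safe

Answer: INVARIANT HOLDS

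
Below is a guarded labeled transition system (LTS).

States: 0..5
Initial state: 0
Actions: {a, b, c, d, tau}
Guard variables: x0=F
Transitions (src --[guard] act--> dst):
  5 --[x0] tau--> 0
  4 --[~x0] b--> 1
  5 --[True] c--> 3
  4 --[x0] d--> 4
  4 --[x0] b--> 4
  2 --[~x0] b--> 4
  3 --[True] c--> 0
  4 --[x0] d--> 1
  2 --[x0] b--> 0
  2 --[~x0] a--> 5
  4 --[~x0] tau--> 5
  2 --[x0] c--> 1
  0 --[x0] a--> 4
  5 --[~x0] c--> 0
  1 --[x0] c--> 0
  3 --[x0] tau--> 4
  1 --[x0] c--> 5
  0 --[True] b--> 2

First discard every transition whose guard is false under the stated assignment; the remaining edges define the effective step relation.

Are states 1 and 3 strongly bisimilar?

Compute ~ classes (split until stable):
  P[0] = {{0,1,2,3,4,5}}
  P[1] = {{0},{1},{2},{3,5},{4}}
  P[2] = {{0},{1},{2},{3},{4},{5}}
6 equivalence class(es) (converged in 3)
class of 1: {1}; class of 3: {3}

Answer: NOT BISIMILAR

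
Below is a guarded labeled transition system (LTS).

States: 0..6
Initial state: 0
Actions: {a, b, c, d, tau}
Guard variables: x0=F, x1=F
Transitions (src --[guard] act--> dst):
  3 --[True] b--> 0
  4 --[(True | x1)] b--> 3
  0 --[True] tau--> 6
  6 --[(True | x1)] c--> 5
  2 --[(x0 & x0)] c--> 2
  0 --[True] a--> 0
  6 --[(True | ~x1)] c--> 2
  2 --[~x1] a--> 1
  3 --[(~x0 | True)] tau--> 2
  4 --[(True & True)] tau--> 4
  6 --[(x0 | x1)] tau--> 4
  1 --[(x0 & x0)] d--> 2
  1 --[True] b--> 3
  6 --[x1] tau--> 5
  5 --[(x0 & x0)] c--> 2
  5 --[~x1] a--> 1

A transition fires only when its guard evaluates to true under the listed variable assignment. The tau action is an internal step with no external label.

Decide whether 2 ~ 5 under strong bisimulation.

Answer: BISIMILAR

Analysis:
Compute ~ classes (split until stable):
  round 0: {{0,1,2,3,4,5,6}}
  round 1: {{0},{1},{2,5},{3,4},{6}}
  round 2: {{0},{1},{2,5},{3},{4},{6}}
6 equivalence class(es) (converged in 3)
[2]={2,5}  [5]={2,5}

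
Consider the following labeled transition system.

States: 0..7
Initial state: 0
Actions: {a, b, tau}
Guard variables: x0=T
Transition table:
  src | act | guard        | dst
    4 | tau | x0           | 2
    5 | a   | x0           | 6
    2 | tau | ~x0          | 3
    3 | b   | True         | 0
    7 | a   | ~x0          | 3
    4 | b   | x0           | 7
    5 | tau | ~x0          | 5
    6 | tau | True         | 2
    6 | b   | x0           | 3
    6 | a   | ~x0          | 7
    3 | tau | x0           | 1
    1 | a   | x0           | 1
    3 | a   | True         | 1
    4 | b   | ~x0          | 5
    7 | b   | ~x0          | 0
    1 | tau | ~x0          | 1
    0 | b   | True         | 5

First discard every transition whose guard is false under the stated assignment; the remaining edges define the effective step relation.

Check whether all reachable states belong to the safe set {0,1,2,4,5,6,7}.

Safe = {0,1,2,4,5,6,7}
R = {0,1,2,3,5,6}
  0: ✓
  1: ✓
  2: ✓
  3: ✗ unsafe
  5: ✓
  6: ✓
reach 3 via b·a·b — violates

Answer: INVARIANT VIOLATED at state 3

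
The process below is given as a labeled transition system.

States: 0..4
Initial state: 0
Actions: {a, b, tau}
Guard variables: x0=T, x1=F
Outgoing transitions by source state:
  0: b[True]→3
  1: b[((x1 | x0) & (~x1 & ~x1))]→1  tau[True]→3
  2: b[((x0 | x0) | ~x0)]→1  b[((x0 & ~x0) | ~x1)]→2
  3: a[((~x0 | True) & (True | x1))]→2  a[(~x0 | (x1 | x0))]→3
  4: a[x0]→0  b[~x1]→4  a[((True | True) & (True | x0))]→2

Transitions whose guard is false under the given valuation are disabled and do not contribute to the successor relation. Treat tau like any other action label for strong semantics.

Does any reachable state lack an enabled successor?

Reachable = {0,1,2,3}
  0: b→3  [1 exit(s)]
  1: b→1  tau→3  [2 exit(s)]
  2: b→1  b→2  [2 exit(s)]
  3: a→2  a→3  [2 exit(s)]

Answer: DEADLOCK-FREE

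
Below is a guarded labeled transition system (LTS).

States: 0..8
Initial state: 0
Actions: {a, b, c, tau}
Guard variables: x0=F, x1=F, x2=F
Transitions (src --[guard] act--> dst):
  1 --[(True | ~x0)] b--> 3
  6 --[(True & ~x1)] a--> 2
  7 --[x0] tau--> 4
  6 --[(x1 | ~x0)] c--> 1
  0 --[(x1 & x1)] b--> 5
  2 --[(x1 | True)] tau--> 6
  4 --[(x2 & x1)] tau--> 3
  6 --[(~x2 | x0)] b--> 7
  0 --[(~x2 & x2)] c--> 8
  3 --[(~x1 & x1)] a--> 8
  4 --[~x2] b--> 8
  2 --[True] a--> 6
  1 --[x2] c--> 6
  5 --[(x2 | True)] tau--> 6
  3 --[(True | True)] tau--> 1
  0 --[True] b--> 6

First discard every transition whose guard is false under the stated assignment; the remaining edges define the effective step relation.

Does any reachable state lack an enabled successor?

Answer: DEADLOCK at state 7

Analysis:
Reachable = {0,1,2,3,6,7}
  0: b→6  [1 exit(s)]
  1: b→3  [1 exit(s)]
  2: a→6  tau→6  [2 exit(s)]
  3: tau→1  [1 exit(s)]
  6: a→2  b→7  c→1  [3 exit(s)]
  7: ∅  [STUCK]
witness 7: b·b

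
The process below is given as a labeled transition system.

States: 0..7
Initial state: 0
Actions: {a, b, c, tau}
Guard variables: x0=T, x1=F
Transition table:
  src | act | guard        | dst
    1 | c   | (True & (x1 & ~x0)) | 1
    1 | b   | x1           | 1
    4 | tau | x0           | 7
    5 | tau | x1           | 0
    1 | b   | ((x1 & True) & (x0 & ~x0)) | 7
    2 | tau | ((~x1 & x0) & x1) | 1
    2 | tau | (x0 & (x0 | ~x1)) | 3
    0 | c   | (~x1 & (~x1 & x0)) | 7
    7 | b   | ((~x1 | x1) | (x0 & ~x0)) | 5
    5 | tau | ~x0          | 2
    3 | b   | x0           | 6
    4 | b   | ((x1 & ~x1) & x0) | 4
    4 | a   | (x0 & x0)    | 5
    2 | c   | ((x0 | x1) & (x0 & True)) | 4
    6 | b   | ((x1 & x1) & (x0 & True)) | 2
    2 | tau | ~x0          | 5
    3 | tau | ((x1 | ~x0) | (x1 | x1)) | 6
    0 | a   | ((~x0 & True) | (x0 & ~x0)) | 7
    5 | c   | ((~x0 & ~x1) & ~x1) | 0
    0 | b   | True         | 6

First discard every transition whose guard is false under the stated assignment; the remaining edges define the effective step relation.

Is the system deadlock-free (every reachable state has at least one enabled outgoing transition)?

Reach set: {0,5,6,7}
  0: b→6  c→7  [deg 2]
  5: ∅  [no exit]
  6: ∅  [no exit]
  7: b→5  [deg 1]
witness 5: c·b

Answer: DEADLOCK at state 5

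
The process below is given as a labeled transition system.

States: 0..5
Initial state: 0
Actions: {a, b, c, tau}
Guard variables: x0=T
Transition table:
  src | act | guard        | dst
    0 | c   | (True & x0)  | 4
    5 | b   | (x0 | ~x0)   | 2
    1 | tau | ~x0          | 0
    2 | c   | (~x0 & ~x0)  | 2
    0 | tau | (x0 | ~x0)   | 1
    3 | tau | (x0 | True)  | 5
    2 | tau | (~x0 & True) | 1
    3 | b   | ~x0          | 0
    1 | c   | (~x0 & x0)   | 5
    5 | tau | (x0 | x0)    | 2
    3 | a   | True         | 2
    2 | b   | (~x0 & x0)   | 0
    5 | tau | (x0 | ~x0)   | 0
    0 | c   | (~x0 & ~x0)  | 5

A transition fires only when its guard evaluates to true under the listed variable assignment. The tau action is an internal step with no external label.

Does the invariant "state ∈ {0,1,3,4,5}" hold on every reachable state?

Answer: INVARIANT HOLDS

Trace:
Allowed set {0,1,3,4,5}
Reach set: {0,1,4}
  0: ✓
  1: ✓
  4: ✓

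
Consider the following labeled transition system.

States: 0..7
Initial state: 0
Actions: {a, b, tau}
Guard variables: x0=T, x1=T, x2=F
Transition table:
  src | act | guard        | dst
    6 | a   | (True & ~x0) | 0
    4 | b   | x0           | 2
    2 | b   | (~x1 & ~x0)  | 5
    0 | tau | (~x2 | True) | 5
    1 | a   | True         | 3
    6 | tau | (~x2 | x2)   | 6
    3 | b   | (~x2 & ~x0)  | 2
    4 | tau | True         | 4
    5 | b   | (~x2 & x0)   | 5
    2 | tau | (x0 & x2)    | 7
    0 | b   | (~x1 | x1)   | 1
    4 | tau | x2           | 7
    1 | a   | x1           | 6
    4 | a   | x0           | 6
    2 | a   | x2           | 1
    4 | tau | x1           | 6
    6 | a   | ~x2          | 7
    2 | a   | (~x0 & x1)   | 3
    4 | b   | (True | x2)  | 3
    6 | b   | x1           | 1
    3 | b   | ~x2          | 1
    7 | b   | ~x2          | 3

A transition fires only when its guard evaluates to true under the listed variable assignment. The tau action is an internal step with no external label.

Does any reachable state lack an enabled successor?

Answer: DEADLOCK-FREE

Analysis:
Reach set: {0,1,3,5,6,7}
  0: b→1  tau→5  [2 out]
  1: a→3  a→6  [2 out]
  3: b→1  [1 out]
  5: b→5  [1 out]
  6: a→7  b→1  tau→6  [3 out]
  7: b→3  [1 out]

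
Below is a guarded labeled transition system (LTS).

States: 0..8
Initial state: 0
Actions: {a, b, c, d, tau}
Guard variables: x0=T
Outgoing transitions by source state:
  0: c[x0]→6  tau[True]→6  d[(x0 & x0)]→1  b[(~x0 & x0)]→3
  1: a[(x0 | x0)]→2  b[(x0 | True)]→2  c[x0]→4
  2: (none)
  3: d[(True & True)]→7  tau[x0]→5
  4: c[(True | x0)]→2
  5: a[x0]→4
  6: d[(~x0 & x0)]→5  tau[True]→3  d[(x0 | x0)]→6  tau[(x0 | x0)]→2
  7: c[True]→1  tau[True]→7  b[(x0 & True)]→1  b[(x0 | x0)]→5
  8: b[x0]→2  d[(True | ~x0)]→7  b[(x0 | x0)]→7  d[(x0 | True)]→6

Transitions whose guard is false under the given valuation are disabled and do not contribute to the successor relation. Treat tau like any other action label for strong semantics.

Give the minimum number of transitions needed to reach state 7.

Answer: 3

Analysis:
Breadth-first toward 7:
  depth 0: {0}
  depth 1: {1,6}
  depth 2: {2,3,4}
  depth 3: {5,7}
7 enters at depth 3; path c·tau·d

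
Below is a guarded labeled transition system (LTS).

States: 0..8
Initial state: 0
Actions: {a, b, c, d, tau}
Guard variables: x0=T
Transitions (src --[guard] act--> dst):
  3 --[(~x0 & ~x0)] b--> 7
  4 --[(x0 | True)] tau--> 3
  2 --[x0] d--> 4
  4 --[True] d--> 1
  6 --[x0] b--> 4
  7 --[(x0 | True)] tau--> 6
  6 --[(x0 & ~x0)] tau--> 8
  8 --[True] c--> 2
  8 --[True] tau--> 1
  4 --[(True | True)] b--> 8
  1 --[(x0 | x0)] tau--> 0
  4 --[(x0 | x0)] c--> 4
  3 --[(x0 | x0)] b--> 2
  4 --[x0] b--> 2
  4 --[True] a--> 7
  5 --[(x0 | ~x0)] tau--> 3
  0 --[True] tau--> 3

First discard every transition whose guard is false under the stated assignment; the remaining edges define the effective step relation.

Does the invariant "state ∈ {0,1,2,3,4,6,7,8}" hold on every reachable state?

Allowed set {0,1,2,3,4,6,7,8}
Reach set: {0,1,2,3,4,6,7,8}
  0: ok
  1: ok
  2: ok
  3: ok
  4: ok
  6: ok
  7: ok
  8: ok

Answer: INVARIANT HOLDS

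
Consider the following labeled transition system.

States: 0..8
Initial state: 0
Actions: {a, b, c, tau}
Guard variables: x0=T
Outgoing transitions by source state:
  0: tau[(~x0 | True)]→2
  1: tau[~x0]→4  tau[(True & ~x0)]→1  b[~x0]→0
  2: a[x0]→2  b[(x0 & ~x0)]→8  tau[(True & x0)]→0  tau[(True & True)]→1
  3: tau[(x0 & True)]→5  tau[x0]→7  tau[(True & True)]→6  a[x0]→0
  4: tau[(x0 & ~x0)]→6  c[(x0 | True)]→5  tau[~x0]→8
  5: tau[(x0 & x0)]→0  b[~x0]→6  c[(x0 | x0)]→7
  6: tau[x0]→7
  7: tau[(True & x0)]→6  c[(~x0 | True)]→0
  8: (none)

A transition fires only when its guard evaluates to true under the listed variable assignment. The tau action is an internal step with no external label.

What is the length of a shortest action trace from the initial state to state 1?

Answer: 2

Working:
Layered search for 1:
  L0 = {0}
  L1 = {2}
  L2 = {1}
1 enters at depth 2; path tau·tau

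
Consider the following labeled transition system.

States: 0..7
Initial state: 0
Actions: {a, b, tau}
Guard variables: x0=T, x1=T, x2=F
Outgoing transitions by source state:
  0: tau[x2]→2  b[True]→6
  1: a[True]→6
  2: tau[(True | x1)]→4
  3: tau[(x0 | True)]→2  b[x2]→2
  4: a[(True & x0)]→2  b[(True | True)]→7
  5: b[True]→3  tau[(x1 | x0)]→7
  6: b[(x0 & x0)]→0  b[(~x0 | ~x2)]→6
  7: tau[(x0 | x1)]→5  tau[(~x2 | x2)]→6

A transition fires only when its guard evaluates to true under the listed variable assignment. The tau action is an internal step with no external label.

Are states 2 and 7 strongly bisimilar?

Compute ~ classes (split until stable):
  π0 = {{0,1,2,3,4,5,6,7}}
  π1 = {{0,6},{1},{2,3,7},{4},{5}}
  π2 = {{0,6},{1},{2},{3},{4},{5},{7}}
Fixed point at round 3; 7 class(es).
class of 2: {2}; class of 7: {7}

Answer: NOT BISIMILAR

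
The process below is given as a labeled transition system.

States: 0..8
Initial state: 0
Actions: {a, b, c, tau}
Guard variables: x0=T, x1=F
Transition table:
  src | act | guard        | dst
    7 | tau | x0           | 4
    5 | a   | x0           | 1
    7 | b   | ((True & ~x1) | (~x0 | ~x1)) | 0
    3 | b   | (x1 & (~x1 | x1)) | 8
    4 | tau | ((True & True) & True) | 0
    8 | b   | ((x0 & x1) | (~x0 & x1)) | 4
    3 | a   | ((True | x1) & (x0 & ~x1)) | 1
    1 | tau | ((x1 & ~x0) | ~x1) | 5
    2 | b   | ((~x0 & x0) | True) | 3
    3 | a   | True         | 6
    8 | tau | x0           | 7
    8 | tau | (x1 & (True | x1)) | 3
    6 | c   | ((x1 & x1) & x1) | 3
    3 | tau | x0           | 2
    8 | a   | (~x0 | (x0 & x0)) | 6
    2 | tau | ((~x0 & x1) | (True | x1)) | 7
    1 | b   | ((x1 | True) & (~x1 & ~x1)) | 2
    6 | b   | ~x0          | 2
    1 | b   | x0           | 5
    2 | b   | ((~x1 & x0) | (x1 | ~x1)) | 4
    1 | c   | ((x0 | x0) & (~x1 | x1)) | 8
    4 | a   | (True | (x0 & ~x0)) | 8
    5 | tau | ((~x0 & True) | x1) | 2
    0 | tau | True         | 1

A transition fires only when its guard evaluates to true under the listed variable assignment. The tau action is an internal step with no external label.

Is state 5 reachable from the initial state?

Answer: REACHABLE

Working:
Guard filter leaves 18 enabled edge(s).
depth 0: {0}
depth 1: {1}  now seen {0,1}
depth 2: {2,5,8}  now seen {0,1,2,5,8}
depth 3: {3,4,6,7}  now seen {0,1,2,3,4,5,6,7,8}
Reachable = {0,1,2,3,4,5,6,7,8}
trace reaching 5: tau·tau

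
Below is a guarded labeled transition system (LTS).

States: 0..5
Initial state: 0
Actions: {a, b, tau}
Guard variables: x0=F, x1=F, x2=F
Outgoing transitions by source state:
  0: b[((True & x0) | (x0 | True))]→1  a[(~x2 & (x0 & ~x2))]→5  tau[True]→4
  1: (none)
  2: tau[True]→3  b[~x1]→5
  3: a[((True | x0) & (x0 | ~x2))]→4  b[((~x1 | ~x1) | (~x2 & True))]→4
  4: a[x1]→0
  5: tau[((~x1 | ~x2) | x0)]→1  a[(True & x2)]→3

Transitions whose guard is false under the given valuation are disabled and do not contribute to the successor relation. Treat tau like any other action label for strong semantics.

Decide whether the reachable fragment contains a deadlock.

Answer: DEADLOCK at state 1

Working:
R = {0,1,4}
  0: b→1  tau→4  [2 exit(s)]
  1: ∅  [deadlock]
  4: ∅  [deadlock]
trace reaching 1: b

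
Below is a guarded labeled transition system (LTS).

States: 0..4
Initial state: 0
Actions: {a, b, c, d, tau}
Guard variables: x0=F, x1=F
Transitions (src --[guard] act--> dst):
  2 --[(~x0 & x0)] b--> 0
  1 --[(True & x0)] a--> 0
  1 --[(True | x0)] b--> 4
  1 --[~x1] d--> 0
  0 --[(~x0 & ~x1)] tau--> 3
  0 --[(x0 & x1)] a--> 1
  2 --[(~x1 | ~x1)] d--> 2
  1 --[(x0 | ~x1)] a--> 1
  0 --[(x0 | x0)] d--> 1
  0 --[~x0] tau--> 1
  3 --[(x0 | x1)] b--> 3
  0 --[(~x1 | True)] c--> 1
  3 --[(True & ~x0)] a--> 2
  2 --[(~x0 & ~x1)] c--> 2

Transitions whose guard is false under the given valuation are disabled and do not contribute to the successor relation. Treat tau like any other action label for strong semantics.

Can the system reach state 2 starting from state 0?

Answer: REACHABLE

Trace:
After dropping false guards: 9 live edges.
depth 0: {0}
depth 1: {1,3}  cumulative {0,1,3}
depth 2: {2,4}  cumulative {0,1,2,3,4}
R = {0,1,2,3,4}
trace reaching 2: tau·a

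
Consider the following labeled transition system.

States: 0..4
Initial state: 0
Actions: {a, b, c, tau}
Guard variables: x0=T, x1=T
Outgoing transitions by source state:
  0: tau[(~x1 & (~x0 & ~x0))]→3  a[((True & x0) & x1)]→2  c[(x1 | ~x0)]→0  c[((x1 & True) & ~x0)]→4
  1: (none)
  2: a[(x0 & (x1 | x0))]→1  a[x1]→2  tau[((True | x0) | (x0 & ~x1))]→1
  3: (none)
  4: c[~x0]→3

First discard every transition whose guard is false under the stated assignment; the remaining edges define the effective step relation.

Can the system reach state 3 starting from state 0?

Answer: UNREACHABLE

Trace:
5 transition(s) survive guard evaluation.
Layer 0: {0}
Layer 1: {2}  cumulative {0,2}
Layer 2: {1}  cumulative {0,1,2}
Reach set: {0,1,2}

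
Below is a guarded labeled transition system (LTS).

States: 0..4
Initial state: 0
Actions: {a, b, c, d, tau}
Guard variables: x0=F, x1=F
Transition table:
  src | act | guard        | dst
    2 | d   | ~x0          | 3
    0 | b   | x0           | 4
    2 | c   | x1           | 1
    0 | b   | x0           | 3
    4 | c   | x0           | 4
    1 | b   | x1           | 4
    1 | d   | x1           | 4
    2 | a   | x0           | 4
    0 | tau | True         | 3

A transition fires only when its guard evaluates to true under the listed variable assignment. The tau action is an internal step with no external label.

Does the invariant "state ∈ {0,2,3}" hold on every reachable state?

Inv-set: {0,2,3}
Reachable = {0,3}
  0: ✓
  3: ✓

Answer: INVARIANT HOLDS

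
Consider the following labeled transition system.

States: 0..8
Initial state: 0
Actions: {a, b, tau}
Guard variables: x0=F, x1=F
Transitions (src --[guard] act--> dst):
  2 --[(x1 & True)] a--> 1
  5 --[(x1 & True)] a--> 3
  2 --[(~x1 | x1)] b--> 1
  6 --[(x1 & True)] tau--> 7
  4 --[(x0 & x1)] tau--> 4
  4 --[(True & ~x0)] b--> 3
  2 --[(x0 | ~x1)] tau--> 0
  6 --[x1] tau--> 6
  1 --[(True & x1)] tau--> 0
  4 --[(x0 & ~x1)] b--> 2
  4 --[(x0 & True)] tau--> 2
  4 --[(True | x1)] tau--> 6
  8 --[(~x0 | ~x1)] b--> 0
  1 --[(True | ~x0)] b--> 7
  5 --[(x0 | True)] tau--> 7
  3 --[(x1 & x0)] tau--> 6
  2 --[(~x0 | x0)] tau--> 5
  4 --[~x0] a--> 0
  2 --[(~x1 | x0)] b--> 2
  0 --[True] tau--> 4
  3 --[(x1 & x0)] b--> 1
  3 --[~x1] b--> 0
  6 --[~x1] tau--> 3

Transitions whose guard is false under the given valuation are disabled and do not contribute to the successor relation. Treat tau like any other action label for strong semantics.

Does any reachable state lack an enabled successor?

Answer: DEADLOCK-FREE

Analysis:
R = {0,3,4,6}
  0: tau→4  [1 out]
  3: b→0  [1 out]
  4: a→0  b→3  tau→6  [3 out]
  6: tau→3  [1 out]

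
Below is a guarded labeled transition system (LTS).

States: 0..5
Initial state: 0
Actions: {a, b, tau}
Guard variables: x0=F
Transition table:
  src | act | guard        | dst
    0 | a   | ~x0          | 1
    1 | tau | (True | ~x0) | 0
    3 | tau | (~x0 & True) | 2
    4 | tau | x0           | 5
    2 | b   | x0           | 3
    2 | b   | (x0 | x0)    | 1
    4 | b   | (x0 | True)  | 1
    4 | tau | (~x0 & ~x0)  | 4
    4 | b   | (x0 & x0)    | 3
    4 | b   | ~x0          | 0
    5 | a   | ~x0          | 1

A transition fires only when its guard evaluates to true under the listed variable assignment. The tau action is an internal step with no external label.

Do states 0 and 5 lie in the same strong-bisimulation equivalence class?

Refine partition for ~:
  π0 = {{0,1,2,3,4,5}}
  π1 = {{0,5},{1,3},{2},{4}}
  π2 = {{0,5},{1},{2},{3},{4}}
5 equivalence class(es) (converged in 3)
0∈{0,5}, 5∈{0,5}

Answer: BISIMILAR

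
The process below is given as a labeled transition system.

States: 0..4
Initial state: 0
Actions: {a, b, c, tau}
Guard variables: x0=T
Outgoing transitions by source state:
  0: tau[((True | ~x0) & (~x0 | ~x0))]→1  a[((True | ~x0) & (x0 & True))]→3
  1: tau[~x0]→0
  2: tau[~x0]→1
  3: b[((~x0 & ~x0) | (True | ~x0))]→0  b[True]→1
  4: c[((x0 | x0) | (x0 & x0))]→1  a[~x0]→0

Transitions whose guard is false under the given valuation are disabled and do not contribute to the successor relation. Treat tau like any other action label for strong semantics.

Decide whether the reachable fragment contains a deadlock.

Reach set: {0,1,3}
  0: a→3  [1 exit(s)]
  1: ∅  [STUCK]
  3: b→0  b→1  [2 exit(s)]
witness 1: a·b

Answer: DEADLOCK at state 1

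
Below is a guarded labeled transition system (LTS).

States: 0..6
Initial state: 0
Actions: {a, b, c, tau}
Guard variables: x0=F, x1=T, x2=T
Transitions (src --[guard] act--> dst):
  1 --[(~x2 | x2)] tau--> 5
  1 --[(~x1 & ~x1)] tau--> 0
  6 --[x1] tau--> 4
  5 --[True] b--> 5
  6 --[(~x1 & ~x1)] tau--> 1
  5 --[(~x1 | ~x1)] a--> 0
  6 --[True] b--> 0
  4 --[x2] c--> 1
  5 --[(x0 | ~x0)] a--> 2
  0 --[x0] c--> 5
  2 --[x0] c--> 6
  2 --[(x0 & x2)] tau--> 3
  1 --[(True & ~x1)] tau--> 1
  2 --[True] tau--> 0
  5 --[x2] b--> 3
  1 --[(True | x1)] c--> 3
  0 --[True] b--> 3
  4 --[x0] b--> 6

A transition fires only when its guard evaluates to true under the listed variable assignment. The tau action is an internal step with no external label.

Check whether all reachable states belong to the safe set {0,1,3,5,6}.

Answer: INVARIANT HOLDS

Working:
Inv-set: {0,1,3,5,6}
Reachable = {0,3}
  0: ✓
  3: ✓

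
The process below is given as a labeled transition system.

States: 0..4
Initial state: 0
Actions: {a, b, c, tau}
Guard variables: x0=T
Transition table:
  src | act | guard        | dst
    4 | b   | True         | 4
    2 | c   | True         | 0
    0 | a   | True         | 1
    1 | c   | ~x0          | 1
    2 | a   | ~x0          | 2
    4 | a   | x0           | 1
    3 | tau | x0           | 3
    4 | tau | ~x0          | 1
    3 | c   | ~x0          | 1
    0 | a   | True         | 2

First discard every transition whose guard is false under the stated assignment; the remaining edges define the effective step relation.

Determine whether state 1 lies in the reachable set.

Answer: REACHABLE

Working:
Guard filter leaves 6 enabled edge(s).
Layer 0: {0}
Layer 1: {1,2}  now seen {0,1,2}
Reach set: {0,1,2}
Path to 1: a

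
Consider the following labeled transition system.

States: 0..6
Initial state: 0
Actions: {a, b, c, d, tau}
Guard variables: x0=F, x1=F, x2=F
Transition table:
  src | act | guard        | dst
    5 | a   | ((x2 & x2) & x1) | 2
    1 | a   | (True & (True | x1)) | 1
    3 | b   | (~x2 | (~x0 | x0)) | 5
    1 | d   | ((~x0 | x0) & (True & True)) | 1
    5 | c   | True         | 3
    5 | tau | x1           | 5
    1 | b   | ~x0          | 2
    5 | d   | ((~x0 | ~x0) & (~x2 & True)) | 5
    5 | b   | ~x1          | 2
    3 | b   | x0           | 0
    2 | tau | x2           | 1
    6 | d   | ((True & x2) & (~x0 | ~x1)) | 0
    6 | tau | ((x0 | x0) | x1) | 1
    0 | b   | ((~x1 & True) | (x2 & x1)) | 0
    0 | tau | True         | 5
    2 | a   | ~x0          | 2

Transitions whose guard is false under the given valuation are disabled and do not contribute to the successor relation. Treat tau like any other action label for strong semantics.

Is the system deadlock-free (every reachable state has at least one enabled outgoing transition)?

Reach set: {0,2,3,5}
  0: b→0  tau→5  [deg 2]
  2: a→2  [deg 1]
  3: b→5  [deg 1]
  5: b→2  c→3  d→5  [deg 3]

Answer: DEADLOCK-FREE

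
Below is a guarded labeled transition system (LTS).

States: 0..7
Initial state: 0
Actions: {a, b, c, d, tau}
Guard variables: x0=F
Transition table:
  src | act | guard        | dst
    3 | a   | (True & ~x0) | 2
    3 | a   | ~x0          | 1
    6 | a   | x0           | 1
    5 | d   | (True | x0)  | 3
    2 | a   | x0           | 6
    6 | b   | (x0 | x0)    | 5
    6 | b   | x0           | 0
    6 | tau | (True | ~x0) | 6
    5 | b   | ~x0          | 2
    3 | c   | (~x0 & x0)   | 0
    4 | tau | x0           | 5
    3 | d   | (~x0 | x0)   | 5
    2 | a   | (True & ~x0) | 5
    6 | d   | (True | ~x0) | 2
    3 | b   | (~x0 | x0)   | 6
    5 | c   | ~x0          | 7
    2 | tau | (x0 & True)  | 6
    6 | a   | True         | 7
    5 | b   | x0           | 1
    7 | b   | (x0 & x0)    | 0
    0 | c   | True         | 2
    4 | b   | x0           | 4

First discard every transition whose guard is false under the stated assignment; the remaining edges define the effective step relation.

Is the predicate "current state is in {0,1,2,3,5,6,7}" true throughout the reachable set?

Inv-set: {0,1,2,3,5,6,7}
Reach set: {0,1,2,3,5,6,7}
  0: ✓
  1: ✓
  2: ✓
  3: ✓
  5: ✓
  6: ✓
  7: ✓

Answer: INVARIANT HOLDS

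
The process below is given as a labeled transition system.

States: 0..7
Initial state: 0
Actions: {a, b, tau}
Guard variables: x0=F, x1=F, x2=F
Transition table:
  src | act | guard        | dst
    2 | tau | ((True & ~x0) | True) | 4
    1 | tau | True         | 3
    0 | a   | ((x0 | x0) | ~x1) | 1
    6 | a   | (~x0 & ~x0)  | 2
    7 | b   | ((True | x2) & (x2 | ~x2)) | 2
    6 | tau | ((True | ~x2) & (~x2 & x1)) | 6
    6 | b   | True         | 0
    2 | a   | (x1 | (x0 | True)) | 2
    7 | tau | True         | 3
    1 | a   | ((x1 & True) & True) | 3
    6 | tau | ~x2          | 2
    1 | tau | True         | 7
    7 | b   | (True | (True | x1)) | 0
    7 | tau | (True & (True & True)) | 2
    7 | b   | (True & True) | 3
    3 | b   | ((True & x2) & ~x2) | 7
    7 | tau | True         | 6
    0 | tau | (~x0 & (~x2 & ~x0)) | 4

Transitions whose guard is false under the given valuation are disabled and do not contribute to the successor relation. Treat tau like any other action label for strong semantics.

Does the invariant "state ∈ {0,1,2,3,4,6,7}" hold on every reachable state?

Inv-set: {0,1,2,3,4,6,7}
Reachable = {0,1,2,3,4,6,7}
  0: ✓
  1: ✓
  2: ✓
  3: ✓
  4: ✓
  6: ✓
  7: ✓

Answer: INVARIANT HOLDS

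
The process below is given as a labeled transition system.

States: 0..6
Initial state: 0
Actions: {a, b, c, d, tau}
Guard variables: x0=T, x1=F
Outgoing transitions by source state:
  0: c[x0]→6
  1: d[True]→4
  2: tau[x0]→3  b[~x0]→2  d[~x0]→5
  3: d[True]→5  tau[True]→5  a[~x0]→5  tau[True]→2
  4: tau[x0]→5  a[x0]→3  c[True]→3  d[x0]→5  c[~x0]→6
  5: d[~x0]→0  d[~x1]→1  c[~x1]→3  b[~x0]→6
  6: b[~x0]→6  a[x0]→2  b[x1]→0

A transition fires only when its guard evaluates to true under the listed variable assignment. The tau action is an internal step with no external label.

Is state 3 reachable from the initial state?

Answer: REACHABLE

Trace:
13 transition(s) survive guard evaluation.
L0 = {0}
L1 = {6}  cumulative {0,6}
L2 = {2}  cumulative {0,2,6}
L3 = {3}  cumulative {0,2,3,6}
L4 = {5}  cumulative {0,2,3,5,6}
L5 = {1}  cumulative {0,1,2,3,5,6}
L6 = {4}  cumulative {0,1,2,3,4,5,6}
R = {0,1,2,3,4,5,6}
witness 3: c·a·tau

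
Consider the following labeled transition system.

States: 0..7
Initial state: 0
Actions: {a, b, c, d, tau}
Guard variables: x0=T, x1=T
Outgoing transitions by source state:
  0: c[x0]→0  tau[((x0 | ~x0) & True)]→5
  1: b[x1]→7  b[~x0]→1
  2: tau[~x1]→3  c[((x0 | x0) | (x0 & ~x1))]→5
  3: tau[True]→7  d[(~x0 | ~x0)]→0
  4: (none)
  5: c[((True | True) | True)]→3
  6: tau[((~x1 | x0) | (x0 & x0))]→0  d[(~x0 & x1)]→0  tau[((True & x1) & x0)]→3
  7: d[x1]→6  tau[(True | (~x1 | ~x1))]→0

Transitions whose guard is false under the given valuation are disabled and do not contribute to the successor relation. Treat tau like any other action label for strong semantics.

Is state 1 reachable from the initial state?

Answer: UNREACHABLE

Trace:
10 transition(s) survive guard evaluation.
L0 = {0}
L1 = {5}  now seen {0,5}
L2 = {3}  now seen {0,3,5}
L3 = {7}  now seen {0,3,5,7}
L4 = {6}  now seen {0,3,5,6,7}
Reach set: {0,3,5,6,7}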